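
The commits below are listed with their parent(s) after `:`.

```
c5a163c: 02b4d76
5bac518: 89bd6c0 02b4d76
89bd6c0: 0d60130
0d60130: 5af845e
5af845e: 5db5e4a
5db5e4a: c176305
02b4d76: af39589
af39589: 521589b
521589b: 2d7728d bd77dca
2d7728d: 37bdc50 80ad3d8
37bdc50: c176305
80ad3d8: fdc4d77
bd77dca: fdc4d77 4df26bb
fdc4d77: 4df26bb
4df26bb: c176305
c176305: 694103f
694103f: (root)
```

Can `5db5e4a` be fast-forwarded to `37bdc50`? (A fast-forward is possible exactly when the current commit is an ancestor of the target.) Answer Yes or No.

No

A fast-forward from 5db5e4a to 37bdc50 is possible iff 5db5e4a is an ancestor of 37bdc50.
Ancestors of 37bdc50: {37bdc50, 694103f, c176305}.
5db5e4a is not among them, so fast-forward is not possible.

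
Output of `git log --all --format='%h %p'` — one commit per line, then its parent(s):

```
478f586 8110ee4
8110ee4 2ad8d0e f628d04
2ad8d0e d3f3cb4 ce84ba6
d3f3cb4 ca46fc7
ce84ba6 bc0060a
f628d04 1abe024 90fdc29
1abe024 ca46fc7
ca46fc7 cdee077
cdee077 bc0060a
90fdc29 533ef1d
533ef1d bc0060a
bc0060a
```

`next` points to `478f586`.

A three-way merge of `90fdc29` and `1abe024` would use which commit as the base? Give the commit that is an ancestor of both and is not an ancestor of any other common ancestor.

Ancestors of 90fdc29: {533ef1d, 90fdc29, bc0060a}.
Ancestors of 1abe024: {1abe024, bc0060a, ca46fc7, cdee077}.
Common ancestors: {bc0060a}.
The only common ancestor is bc0060a, so it is the merge base.

bc0060a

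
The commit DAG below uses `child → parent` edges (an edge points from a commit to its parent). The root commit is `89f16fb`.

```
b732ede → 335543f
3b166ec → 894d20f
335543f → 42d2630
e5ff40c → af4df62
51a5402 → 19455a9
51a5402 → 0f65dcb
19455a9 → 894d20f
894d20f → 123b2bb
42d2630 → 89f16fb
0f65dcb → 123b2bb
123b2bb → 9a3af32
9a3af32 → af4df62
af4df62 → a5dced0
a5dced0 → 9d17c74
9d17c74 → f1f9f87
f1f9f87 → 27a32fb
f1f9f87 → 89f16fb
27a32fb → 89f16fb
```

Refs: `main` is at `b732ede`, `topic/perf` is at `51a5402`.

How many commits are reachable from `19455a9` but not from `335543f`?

9

Reachable from 19455a9: {123b2bb, 19455a9, 27a32fb, 894d20f, 89f16fb, 9a3af32, 9d17c74, a5dced0, af4df62, f1f9f87}.
Reachable from 335543f: {335543f, 42d2630, 89f16fb}.
In 19455a9's history but not 335543f's: {123b2bb, 19455a9, 27a32fb, 894d20f, 9a3af32, 9d17c74, a5dced0, af4df62, f1f9f87} — 9 commits.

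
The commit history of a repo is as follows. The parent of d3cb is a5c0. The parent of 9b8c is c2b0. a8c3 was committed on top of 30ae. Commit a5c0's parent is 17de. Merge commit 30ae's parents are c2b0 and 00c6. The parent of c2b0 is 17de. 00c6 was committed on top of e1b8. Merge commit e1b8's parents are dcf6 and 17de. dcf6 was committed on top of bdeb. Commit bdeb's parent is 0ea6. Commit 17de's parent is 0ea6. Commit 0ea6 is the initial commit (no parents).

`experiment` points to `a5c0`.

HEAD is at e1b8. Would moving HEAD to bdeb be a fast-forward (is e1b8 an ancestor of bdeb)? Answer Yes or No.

No

A fast-forward from e1b8 to bdeb is possible iff e1b8 is an ancestor of bdeb.
Ancestors of bdeb: {0ea6, bdeb}.
e1b8 is not among them, so fast-forward is not possible.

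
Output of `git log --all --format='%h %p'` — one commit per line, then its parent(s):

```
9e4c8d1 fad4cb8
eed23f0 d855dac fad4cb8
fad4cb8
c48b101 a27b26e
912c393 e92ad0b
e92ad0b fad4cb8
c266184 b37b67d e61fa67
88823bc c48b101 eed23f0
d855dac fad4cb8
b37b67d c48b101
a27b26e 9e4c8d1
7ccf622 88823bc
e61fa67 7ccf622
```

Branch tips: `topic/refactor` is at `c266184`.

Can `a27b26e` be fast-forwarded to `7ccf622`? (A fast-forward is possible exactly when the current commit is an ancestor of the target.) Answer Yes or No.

Yes

A fast-forward from a27b26e to 7ccf622 is possible iff a27b26e is an ancestor of 7ccf622.
Ancestors of 7ccf622: {7ccf622, 88823bc, 9e4c8d1, a27b26e, c48b101, d855dac, eed23f0, fad4cb8}.
a27b26e is among them, so fast-forward is possible.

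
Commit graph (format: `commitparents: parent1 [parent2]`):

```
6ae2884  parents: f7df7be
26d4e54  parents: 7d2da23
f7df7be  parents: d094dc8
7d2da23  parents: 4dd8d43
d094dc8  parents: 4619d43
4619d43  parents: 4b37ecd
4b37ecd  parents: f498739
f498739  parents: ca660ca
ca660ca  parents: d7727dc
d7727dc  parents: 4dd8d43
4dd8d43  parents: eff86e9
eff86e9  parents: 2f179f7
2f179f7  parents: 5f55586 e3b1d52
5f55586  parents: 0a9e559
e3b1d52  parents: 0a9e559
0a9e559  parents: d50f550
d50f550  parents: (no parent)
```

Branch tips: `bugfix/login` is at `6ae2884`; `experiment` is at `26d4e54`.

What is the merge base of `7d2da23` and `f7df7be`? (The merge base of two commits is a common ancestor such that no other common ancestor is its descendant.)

4dd8d43

Ancestors of 7d2da23: {0a9e559, 2f179f7, 4dd8d43, 5f55586, 7d2da23, d50f550, e3b1d52, eff86e9}.
Ancestors of f7df7be: {0a9e559, 2f179f7, 4619d43, 4b37ecd, 4dd8d43, 5f55586, ca660ca, d094dc8, d50f550, d7727dc, e3b1d52, eff86e9, f498739, f7df7be}.
Common ancestors: {0a9e559, 2f179f7, 4dd8d43, 5f55586, d50f550, e3b1d52, eff86e9}.
Among these, 4dd8d43 is not an ancestor of any other common ancestor — it is the merge base.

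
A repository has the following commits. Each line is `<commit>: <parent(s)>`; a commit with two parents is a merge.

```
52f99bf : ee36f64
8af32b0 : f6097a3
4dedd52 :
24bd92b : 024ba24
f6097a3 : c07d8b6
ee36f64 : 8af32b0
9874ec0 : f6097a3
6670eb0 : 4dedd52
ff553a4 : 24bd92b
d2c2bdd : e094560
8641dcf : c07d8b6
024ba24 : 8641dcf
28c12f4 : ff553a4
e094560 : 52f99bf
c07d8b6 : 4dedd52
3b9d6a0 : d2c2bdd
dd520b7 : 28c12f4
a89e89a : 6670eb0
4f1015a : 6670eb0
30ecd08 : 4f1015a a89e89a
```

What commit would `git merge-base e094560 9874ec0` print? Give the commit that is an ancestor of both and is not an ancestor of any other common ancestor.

f6097a3

Ancestors of e094560: {4dedd52, 52f99bf, 8af32b0, c07d8b6, e094560, ee36f64, f6097a3}.
Ancestors of 9874ec0: {4dedd52, 9874ec0, c07d8b6, f6097a3}.
Common ancestors: {4dedd52, c07d8b6, f6097a3}.
Among these, f6097a3 is not an ancestor of any other common ancestor — it is the merge base.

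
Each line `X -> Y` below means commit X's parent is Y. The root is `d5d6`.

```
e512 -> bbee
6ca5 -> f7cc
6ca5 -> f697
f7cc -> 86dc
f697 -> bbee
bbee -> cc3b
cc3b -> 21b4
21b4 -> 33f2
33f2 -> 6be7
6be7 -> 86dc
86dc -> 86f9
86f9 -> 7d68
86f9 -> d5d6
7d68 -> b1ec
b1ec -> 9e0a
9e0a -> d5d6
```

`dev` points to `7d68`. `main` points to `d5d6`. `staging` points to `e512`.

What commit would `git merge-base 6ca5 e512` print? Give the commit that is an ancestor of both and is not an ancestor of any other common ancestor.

bbee

Ancestors of 6ca5: {21b4, 33f2, 6be7, 6ca5, 7d68, 86dc, 86f9, 9e0a, b1ec, bbee, cc3b, d5d6, f697, f7cc}.
Ancestors of e512: {21b4, 33f2, 6be7, 7d68, 86dc, 86f9, 9e0a, b1ec, bbee, cc3b, d5d6, e512}.
Common ancestors: {21b4, 33f2, 6be7, 7d68, 86dc, 86f9, 9e0a, b1ec, bbee, cc3b, d5d6}.
Among these, bbee is not an ancestor of any other common ancestor — it is the merge base.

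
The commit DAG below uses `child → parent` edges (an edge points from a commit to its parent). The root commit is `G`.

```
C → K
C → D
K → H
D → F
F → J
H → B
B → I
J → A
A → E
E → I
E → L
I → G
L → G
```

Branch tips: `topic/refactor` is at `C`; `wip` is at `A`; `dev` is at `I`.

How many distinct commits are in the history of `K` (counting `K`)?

Walking parent pointers from K: reachable set = {B, G, H, I, K}.
That is 5 commits.

5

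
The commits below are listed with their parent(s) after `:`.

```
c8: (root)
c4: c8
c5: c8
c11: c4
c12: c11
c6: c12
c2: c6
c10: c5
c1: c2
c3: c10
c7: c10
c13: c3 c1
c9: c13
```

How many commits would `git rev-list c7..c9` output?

Reachable from c9: {c1, c10, c11, c12, c13, c2, c3, c4, c5, c6, c8, c9}.
Reachable from c7: {c10, c5, c7, c8}.
In c9's history but not c7's: {c1, c11, c12, c13, c2, c3, c4, c6, c9} — 9 commits.

9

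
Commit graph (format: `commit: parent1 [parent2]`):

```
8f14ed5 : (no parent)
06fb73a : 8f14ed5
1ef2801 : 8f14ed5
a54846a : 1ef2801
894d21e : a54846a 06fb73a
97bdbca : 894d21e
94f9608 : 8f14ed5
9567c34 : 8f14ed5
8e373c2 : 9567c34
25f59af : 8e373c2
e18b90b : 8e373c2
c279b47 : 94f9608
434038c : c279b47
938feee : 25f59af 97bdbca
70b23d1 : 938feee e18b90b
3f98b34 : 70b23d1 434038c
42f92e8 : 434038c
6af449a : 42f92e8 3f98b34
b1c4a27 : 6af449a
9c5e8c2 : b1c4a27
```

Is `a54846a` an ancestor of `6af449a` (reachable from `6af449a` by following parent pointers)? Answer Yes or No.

Yes

Ancestors of 6af449a (commits reachable by following parents): {06fb73a, 1ef2801, 25f59af, 3f98b34, 42f92e8, 434038c, 6af449a, 70b23d1, 894d21e, 8e373c2, 8f14ed5, 938feee, 94f9608, 9567c34, 97bdbca, a54846a, c279b47, e18b90b}.
a54846a is in that set, so it is an ancestor of 6af449a.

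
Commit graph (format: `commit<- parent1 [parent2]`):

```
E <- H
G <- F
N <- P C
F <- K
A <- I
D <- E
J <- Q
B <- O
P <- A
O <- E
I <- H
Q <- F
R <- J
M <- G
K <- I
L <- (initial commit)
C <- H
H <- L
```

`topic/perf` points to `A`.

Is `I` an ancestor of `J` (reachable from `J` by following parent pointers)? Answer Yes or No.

Yes

Ancestors of J (commits reachable by following parents): {F, H, I, J, K, L, Q}.
I is in that set, so it is an ancestor of J.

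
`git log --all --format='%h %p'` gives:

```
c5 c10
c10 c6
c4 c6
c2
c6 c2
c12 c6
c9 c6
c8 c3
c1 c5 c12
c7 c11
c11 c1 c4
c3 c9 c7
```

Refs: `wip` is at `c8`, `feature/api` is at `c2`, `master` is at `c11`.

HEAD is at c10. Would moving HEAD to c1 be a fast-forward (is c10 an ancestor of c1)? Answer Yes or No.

Yes

A fast-forward from c10 to c1 is possible iff c10 is an ancestor of c1.
Ancestors of c1: {c1, c10, c12, c2, c5, c6}.
c10 is among them, so fast-forward is possible.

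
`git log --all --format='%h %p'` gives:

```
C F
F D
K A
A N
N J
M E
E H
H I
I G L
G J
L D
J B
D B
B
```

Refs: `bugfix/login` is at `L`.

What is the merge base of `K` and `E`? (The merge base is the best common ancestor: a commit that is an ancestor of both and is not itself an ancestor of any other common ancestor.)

J

Ancestors of K: {A, B, J, K, N}.
Ancestors of E: {B, D, E, G, H, I, J, L}.
Common ancestors: {B, J}.
Among these, J is not an ancestor of any other common ancestor — it is the merge base.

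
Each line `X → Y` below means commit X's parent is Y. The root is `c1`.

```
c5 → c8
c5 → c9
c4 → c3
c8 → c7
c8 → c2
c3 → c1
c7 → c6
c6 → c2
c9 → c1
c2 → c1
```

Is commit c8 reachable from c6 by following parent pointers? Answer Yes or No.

No

Ancestors of c6: {c1, c2, c6}.
c8 is not in that set, so it is not an ancestor of c6.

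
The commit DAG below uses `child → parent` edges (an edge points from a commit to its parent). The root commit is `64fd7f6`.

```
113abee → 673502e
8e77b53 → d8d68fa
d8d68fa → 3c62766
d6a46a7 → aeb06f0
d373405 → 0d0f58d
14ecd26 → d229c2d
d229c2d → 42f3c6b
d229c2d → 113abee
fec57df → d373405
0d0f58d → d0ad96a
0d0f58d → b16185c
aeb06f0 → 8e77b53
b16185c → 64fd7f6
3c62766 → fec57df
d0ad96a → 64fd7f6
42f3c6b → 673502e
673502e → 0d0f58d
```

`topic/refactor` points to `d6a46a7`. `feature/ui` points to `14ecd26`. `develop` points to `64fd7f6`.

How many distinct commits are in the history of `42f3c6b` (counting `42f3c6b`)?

6

Walking parent pointers from 42f3c6b: reachable set = {0d0f58d, 42f3c6b, 64fd7f6, 673502e, b16185c, d0ad96a}.
That is 6 commits.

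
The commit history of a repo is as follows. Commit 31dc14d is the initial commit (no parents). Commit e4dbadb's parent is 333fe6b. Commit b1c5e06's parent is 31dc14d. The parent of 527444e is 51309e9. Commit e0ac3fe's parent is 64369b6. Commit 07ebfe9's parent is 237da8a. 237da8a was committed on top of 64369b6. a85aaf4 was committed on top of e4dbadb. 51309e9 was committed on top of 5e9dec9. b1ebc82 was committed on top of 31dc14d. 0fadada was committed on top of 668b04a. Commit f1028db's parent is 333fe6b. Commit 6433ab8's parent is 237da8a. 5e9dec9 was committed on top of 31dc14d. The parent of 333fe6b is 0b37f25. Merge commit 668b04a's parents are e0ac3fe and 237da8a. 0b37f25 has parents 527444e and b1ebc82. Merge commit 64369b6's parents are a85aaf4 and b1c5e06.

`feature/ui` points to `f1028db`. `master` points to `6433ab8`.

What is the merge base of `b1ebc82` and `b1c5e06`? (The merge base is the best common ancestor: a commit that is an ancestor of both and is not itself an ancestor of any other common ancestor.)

Ancestors of b1ebc82: {31dc14d, b1ebc82}.
Ancestors of b1c5e06: {31dc14d, b1c5e06}.
Common ancestors: {31dc14d}.
The only common ancestor is 31dc14d, so it is the merge base.

31dc14d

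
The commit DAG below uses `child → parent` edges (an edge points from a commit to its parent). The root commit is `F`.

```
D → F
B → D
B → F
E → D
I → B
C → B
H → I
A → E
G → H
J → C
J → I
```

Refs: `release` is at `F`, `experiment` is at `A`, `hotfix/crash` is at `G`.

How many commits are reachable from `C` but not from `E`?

Reachable from C: {B, C, D, F}.
Reachable from E: {D, E, F}.
In C's history but not E's: {B, C} — 2 commits.

2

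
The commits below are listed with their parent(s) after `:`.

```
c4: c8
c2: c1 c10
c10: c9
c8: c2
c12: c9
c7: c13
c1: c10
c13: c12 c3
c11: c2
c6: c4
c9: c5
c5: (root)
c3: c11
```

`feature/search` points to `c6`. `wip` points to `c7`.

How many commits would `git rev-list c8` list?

Walking parent pointers from c8: reachable set = {c1, c10, c2, c5, c8, c9}.
That is 6 commits.

6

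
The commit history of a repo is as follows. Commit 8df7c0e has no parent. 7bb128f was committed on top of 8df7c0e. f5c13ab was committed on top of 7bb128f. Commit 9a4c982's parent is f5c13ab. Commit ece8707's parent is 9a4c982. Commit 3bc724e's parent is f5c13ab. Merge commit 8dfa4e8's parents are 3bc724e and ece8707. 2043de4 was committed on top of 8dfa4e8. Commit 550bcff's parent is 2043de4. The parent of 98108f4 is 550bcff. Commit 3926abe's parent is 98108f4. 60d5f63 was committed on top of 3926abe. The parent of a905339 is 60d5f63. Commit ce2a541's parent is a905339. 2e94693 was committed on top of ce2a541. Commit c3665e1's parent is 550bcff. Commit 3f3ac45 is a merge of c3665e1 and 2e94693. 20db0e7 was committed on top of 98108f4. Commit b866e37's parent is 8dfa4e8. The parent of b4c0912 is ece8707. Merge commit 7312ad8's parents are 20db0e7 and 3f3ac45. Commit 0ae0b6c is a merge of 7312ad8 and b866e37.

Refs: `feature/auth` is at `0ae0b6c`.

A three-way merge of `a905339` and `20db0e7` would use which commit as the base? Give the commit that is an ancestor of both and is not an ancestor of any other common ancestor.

98108f4

Ancestors of a905339: {2043de4, 3926abe, 3bc724e, 550bcff, 60d5f63, 7bb128f, 8df7c0e, 8dfa4e8, 98108f4, 9a4c982, a905339, ece8707, f5c13ab}.
Ancestors of 20db0e7: {2043de4, 20db0e7, 3bc724e, 550bcff, 7bb128f, 8df7c0e, 8dfa4e8, 98108f4, 9a4c982, ece8707, f5c13ab}.
Common ancestors: {2043de4, 3bc724e, 550bcff, 7bb128f, 8df7c0e, 8dfa4e8, 98108f4, 9a4c982, ece8707, f5c13ab}.
Among these, 98108f4 is not an ancestor of any other common ancestor — it is the merge base.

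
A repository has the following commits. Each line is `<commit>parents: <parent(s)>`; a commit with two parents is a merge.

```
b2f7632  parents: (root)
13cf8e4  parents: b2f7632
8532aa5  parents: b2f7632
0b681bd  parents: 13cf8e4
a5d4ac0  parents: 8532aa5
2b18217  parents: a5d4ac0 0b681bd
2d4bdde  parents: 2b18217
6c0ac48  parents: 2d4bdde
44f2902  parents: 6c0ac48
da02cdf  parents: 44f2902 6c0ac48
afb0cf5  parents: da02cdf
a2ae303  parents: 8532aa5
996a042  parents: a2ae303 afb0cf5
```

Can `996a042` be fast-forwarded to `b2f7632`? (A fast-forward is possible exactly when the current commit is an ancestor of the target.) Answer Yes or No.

A fast-forward from 996a042 to b2f7632 is possible iff 996a042 is an ancestor of b2f7632.
Ancestors of b2f7632: {b2f7632}.
996a042 is not among them, so fast-forward is not possible.

No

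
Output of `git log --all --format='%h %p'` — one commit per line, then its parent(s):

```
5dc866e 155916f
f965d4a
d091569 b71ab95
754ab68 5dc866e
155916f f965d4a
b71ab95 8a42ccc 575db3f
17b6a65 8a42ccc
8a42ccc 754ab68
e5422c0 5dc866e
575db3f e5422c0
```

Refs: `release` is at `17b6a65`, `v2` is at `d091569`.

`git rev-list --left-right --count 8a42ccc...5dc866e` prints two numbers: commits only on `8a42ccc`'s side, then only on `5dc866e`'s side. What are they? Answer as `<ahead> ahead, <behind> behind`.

2 ahead, 0 behind

Reachable from 8a42ccc: {155916f, 5dc866e, 754ab68, 8a42ccc, f965d4a}.
Reachable from 5dc866e: {155916f, 5dc866e, f965d4a}.
Only in 8a42ccc's history (ahead): {754ab68, 8a42ccc} — 2.
Only in 5dc866e's history (behind): {} — 0.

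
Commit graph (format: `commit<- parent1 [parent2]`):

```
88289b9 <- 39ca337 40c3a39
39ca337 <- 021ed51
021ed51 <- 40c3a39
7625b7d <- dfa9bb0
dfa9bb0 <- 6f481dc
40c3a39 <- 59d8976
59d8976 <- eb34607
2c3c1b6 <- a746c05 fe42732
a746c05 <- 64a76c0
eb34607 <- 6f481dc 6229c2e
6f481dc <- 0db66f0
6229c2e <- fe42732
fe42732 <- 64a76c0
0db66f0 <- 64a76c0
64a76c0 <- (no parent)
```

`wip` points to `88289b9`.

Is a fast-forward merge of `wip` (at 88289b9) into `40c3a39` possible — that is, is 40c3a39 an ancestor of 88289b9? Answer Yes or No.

A fast-forward from 40c3a39 to 88289b9 is possible iff 40c3a39 is an ancestor of 88289b9.
Ancestors of 88289b9: {021ed51, 0db66f0, 39ca337, 40c3a39, 59d8976, 6229c2e, 64a76c0, 6f481dc, 88289b9, eb34607, fe42732}.
40c3a39 is among them, so fast-forward is possible.

Yes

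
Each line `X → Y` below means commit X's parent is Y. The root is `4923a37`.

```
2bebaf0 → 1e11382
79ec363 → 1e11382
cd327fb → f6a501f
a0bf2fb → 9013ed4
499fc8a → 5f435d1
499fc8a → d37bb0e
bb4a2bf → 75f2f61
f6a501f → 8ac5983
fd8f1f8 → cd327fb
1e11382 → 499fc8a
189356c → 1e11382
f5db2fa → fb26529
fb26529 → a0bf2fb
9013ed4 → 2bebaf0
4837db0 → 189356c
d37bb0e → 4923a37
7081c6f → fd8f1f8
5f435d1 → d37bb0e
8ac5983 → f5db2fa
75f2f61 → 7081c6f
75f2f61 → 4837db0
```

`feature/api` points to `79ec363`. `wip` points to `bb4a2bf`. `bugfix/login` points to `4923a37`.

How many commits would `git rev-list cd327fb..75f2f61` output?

Reachable from 75f2f61: {189356c, 1e11382, 2bebaf0, 4837db0, 4923a37, 499fc8a, 5f435d1, 7081c6f, 75f2f61, 8ac5983, 9013ed4, a0bf2fb, cd327fb, d37bb0e, f5db2fa, f6a501f, fb26529, fd8f1f8}.
Reachable from cd327fb: {1e11382, 2bebaf0, 4923a37, 499fc8a, 5f435d1, 8ac5983, 9013ed4, a0bf2fb, cd327fb, d37bb0e, f5db2fa, f6a501f, fb26529}.
In 75f2f61's history but not cd327fb's: {189356c, 4837db0, 7081c6f, 75f2f61, fd8f1f8} — 5 commits.

5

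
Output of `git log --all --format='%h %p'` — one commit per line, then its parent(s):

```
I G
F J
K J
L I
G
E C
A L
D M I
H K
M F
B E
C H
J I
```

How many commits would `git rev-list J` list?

Walking parent pointers from J: reachable set = {G, I, J}.
That is 3 commits.

3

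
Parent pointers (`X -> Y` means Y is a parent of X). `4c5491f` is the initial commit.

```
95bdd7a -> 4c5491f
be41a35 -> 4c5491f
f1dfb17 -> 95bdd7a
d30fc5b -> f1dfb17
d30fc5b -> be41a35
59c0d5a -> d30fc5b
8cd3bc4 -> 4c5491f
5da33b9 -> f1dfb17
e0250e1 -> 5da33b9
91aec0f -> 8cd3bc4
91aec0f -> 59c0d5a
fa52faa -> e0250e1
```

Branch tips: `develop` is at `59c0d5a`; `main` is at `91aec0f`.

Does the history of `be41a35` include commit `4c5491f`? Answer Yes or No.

Yes

Ancestors of be41a35 (commits reachable by following parents): {4c5491f, be41a35}.
4c5491f is in that set, so it is an ancestor of be41a35.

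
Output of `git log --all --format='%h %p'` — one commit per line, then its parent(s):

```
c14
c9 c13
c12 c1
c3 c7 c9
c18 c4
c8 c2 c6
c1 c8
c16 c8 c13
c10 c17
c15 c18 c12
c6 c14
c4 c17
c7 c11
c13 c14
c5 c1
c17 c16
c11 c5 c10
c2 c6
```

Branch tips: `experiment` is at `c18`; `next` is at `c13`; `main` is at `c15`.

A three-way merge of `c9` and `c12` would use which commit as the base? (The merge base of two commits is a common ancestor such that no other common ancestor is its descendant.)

Ancestors of c9: {c13, c14, c9}.
Ancestors of c12: {c1, c12, c14, c2, c6, c8}.
Common ancestors: {c14}.
The only common ancestor is c14, so it is the merge base.

c14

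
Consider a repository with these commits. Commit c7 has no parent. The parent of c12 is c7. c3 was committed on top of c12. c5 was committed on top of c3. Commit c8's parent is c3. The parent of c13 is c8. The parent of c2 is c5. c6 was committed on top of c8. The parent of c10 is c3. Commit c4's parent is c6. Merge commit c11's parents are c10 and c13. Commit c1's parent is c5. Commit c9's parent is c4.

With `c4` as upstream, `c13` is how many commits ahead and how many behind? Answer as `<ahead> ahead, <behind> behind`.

Reachable from c13: {c12, c13, c3, c7, c8}.
Reachable from c4: {c12, c3, c4, c6, c7, c8}.
Only in c13's history (ahead): {c13} — 1.
Only in c4's history (behind): {c4, c6} — 2.

1 ahead, 2 behind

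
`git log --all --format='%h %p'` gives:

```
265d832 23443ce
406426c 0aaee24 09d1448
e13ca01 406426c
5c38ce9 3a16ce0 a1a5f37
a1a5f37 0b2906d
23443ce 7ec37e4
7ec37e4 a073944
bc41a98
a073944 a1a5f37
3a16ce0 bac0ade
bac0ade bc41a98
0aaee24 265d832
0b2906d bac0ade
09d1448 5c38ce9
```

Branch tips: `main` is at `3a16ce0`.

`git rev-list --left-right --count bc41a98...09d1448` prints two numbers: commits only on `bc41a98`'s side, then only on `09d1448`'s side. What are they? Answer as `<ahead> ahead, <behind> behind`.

0 ahead, 6 behind

Reachable from bc41a98: {bc41a98}.
Reachable from 09d1448: {09d1448, 0b2906d, 3a16ce0, 5c38ce9, a1a5f37, bac0ade, bc41a98}.
Only in bc41a98's history (ahead): {} — 0.
Only in 09d1448's history (behind): {09d1448, 0b2906d, 3a16ce0, 5c38ce9, a1a5f37, bac0ade} — 6.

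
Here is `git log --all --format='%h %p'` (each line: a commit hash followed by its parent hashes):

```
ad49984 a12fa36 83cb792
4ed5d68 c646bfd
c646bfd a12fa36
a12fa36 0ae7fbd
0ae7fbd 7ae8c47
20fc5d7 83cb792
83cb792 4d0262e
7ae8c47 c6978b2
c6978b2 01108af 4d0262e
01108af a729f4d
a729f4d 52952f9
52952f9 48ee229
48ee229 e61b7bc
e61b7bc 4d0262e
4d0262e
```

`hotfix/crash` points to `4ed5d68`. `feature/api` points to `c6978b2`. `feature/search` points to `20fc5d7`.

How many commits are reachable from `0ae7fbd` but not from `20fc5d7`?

8

Reachable from 0ae7fbd: {01108af, 0ae7fbd, 48ee229, 4d0262e, 52952f9, 7ae8c47, a729f4d, c6978b2, e61b7bc}.
Reachable from 20fc5d7: {20fc5d7, 4d0262e, 83cb792}.
In 0ae7fbd's history but not 20fc5d7's: {01108af, 0ae7fbd, 48ee229, 52952f9, 7ae8c47, a729f4d, c6978b2, e61b7bc} — 8 commits.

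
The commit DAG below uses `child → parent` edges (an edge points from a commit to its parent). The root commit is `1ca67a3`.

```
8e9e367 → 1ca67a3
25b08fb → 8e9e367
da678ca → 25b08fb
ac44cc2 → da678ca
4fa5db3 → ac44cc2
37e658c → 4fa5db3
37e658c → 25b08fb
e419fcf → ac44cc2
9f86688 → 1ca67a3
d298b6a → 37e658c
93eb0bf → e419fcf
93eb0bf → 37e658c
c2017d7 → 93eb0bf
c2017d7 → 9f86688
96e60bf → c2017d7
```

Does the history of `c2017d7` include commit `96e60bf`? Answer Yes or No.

Ancestors of c2017d7: {1ca67a3, 25b08fb, 37e658c, 4fa5db3, 8e9e367, 93eb0bf, 9f86688, ac44cc2, c2017d7, da678ca, e419fcf}.
96e60bf is not in that set, so it is not an ancestor of c2017d7.

No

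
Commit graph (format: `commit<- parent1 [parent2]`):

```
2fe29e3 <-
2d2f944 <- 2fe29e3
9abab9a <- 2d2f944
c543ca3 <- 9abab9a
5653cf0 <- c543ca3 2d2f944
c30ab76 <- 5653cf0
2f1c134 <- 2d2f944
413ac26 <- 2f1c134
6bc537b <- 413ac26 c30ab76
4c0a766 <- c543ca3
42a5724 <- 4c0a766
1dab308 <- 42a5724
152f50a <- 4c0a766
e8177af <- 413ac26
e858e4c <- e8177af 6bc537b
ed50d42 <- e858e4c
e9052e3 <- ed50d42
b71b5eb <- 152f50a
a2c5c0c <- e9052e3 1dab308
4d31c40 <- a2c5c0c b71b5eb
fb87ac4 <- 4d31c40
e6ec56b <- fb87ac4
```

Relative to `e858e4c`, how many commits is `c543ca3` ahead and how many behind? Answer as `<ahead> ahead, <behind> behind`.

0 ahead, 7 behind

Reachable from c543ca3: {2d2f944, 2fe29e3, 9abab9a, c543ca3}.
Reachable from e858e4c: {2d2f944, 2f1c134, 2fe29e3, 413ac26, 5653cf0, 6bc537b, 9abab9a, c30ab76, c543ca3, e8177af, e858e4c}.
Only in c543ca3's history (ahead): {} — 0.
Only in e858e4c's history (behind): {2f1c134, 413ac26, 5653cf0, 6bc537b, c30ab76, e8177af, e858e4c} — 7.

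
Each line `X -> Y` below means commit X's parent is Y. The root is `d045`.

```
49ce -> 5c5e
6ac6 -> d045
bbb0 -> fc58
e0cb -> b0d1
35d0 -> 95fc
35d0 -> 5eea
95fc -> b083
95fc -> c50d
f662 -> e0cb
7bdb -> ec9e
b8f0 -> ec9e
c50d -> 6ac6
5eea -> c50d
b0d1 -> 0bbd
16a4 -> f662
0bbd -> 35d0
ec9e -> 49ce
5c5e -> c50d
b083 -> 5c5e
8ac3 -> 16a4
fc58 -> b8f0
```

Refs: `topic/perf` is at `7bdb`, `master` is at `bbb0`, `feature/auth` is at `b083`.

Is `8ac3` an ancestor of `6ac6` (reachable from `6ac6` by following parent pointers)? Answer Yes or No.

Ancestors of 6ac6: {6ac6, d045}.
8ac3 is not in that set, so it is not an ancestor of 6ac6.

No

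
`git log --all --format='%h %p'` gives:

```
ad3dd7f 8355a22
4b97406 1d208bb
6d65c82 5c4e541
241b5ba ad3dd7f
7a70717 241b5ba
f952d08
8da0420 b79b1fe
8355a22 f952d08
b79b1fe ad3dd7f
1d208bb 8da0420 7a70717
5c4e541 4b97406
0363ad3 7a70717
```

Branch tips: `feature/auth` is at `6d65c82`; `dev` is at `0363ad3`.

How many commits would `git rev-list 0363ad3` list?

6

Walking parent pointers from 0363ad3: reachable set = {0363ad3, 241b5ba, 7a70717, 8355a22, ad3dd7f, f952d08}.
That is 6 commits.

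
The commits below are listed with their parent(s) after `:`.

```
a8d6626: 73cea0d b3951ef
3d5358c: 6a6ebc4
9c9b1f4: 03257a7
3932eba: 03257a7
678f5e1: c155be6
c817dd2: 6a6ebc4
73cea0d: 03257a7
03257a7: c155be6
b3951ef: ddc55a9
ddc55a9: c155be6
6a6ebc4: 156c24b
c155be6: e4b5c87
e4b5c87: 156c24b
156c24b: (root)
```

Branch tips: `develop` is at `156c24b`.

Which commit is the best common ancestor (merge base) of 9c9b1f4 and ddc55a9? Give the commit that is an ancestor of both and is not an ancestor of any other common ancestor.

c155be6

Ancestors of 9c9b1f4: {03257a7, 156c24b, 9c9b1f4, c155be6, e4b5c87}.
Ancestors of ddc55a9: {156c24b, c155be6, ddc55a9, e4b5c87}.
Common ancestors: {156c24b, c155be6, e4b5c87}.
Among these, c155be6 is not an ancestor of any other common ancestor — it is the merge base.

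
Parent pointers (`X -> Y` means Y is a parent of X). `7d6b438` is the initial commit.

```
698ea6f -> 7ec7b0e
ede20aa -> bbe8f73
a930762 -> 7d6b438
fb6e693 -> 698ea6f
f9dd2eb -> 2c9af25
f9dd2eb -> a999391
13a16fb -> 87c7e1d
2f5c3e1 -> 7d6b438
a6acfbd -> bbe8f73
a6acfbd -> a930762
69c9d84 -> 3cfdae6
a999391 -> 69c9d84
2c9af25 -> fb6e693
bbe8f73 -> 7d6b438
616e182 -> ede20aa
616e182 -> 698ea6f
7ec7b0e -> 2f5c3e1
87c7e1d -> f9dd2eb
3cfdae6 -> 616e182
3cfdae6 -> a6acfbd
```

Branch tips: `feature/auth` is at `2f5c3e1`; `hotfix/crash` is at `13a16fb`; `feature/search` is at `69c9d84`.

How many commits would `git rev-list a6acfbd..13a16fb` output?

Reachable from 13a16fb: {13a16fb, 2c9af25, 2f5c3e1, 3cfdae6, 616e182, 698ea6f, 69c9d84, 7d6b438, 7ec7b0e, 87c7e1d, a6acfbd, a930762, a999391, bbe8f73, ede20aa, f9dd2eb, fb6e693}.
Reachable from a6acfbd: {7d6b438, a6acfbd, a930762, bbe8f73}.
In 13a16fb's history but not a6acfbd's: {13a16fb, 2c9af25, 2f5c3e1, 3cfdae6, 616e182, 698ea6f, 69c9d84, 7ec7b0e, 87c7e1d, a999391, ede20aa, f9dd2eb, fb6e693} — 13 commits.

13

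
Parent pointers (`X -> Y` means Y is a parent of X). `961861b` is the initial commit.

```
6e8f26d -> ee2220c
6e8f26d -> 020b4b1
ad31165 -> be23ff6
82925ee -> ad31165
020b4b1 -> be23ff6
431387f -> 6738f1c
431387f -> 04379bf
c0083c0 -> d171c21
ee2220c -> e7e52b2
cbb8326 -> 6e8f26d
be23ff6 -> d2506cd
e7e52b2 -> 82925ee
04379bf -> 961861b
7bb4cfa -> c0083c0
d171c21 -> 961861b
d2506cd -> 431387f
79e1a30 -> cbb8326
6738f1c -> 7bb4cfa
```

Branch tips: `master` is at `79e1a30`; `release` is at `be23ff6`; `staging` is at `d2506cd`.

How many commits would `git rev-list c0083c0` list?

Walking parent pointers from c0083c0: reachable set = {961861b, c0083c0, d171c21}.
That is 3 commits.

3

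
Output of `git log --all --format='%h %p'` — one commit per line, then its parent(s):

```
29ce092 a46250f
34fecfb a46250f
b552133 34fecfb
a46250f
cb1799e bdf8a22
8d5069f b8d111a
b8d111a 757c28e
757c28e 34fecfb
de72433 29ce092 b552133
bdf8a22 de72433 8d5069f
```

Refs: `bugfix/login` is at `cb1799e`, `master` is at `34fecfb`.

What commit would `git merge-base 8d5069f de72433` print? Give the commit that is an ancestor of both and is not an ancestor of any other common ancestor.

Ancestors of 8d5069f: {34fecfb, 757c28e, 8d5069f, a46250f, b8d111a}.
Ancestors of de72433: {29ce092, 34fecfb, a46250f, b552133, de72433}.
Common ancestors: {34fecfb, a46250f}.
Among these, 34fecfb is not an ancestor of any other common ancestor — it is the merge base.

34fecfb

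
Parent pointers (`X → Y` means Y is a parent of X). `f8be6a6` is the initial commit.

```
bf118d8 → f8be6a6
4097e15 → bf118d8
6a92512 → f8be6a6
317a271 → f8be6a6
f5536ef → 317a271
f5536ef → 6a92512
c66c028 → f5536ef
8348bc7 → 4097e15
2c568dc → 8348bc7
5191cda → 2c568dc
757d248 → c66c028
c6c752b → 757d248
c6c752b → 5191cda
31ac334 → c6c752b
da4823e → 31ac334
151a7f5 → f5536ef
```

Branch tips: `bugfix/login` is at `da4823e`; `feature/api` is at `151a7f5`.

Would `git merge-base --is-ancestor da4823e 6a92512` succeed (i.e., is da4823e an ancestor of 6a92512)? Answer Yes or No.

Ancestors of 6a92512: {6a92512, f8be6a6}.
da4823e is not in that set, so it is not an ancestor of 6a92512.

No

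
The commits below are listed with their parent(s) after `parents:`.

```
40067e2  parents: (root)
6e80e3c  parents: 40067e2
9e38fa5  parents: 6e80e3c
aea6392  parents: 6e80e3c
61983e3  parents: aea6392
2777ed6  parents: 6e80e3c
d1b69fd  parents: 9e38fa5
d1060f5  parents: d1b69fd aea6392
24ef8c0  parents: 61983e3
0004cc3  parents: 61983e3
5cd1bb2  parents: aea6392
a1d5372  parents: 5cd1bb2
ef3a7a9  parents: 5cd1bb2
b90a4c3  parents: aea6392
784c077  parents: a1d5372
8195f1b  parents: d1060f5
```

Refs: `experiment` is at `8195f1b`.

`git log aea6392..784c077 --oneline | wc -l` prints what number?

Reachable from 784c077: {40067e2, 5cd1bb2, 6e80e3c, 784c077, a1d5372, aea6392}.
Reachable from aea6392: {40067e2, 6e80e3c, aea6392}.
In 784c077's history but not aea6392's: {5cd1bb2, 784c077, a1d5372} — 3 commits.

3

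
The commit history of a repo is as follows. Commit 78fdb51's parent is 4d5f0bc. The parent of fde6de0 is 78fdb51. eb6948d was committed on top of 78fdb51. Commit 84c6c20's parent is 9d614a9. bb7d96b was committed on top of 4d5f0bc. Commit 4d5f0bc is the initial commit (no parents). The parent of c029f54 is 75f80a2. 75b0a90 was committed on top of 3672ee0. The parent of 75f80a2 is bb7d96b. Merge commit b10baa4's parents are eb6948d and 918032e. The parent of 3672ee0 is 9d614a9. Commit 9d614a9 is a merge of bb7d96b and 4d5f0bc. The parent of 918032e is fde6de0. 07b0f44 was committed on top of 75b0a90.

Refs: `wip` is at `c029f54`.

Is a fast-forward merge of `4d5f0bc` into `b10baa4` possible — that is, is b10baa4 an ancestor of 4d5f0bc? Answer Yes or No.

No

A fast-forward from b10baa4 to 4d5f0bc is possible iff b10baa4 is an ancestor of 4d5f0bc.
Ancestors of 4d5f0bc: {4d5f0bc}.
b10baa4 is not among them, so fast-forward is not possible.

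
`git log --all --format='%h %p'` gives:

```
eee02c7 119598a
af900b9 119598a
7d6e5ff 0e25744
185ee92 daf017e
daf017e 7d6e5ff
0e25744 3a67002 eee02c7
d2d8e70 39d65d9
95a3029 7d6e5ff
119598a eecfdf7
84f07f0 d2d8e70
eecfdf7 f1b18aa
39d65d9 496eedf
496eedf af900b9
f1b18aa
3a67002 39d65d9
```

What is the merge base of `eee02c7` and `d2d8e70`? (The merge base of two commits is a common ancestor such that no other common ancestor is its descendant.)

Ancestors of eee02c7: {119598a, eecfdf7, eee02c7, f1b18aa}.
Ancestors of d2d8e70: {119598a, 39d65d9, 496eedf, af900b9, d2d8e70, eecfdf7, f1b18aa}.
Common ancestors: {119598a, eecfdf7, f1b18aa}.
Among these, 119598a is not an ancestor of any other common ancestor — it is the merge base.

119598a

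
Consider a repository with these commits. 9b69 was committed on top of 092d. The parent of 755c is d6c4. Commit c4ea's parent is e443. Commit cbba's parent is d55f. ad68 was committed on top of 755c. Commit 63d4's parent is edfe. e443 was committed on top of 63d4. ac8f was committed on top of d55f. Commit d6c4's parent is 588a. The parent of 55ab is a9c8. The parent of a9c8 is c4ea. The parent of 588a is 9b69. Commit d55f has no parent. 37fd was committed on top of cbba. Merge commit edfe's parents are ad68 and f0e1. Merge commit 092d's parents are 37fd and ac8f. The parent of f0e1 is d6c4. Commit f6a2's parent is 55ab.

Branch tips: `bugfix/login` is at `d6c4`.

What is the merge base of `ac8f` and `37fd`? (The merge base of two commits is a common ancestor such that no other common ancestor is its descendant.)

d55f

Ancestors of ac8f: {ac8f, d55f}.
Ancestors of 37fd: {37fd, cbba, d55f}.
Common ancestors: {d55f}.
The only common ancestor is d55f, so it is the merge base.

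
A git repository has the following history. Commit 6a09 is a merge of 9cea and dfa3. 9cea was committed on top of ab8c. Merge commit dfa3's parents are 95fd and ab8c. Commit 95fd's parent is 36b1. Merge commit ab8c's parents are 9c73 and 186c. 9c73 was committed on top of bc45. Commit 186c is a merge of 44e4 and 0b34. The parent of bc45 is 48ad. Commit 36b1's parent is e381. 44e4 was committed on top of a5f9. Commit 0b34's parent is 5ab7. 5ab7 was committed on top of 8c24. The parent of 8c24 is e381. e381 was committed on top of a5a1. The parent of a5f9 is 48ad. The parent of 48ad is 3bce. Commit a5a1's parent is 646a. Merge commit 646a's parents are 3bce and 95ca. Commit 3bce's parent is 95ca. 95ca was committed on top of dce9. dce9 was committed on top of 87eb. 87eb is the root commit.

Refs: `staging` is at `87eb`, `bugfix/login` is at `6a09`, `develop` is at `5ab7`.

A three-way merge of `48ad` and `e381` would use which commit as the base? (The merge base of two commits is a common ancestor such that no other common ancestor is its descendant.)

3bce

Ancestors of 48ad: {3bce, 48ad, 87eb, 95ca, dce9}.
Ancestors of e381: {3bce, 646a, 87eb, 95ca, a5a1, dce9, e381}.
Common ancestors: {3bce, 87eb, 95ca, dce9}.
Among these, 3bce is not an ancestor of any other common ancestor — it is the merge base.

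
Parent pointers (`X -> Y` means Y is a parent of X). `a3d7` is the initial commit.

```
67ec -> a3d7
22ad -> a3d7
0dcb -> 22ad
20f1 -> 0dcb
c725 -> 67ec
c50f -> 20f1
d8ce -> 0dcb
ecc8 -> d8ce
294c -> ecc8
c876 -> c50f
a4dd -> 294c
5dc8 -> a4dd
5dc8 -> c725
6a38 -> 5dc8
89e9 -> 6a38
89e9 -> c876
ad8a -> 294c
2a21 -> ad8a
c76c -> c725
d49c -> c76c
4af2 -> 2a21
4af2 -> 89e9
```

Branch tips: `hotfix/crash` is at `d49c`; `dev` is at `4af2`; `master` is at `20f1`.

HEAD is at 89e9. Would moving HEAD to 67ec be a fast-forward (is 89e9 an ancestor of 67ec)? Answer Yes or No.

A fast-forward from 89e9 to 67ec is possible iff 89e9 is an ancestor of 67ec.
Ancestors of 67ec: {67ec, a3d7}.
89e9 is not among them, so fast-forward is not possible.

No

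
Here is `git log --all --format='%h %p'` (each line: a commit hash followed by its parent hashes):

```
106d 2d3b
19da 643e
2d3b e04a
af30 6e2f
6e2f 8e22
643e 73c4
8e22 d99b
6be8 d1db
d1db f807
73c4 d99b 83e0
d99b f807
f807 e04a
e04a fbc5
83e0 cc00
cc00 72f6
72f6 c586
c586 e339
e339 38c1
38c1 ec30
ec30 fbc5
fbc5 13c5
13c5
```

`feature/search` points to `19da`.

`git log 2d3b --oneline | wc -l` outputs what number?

Walking parent pointers from 2d3b: reachable set = {13c5, 2d3b, e04a, fbc5}.
That is 4 commits.

4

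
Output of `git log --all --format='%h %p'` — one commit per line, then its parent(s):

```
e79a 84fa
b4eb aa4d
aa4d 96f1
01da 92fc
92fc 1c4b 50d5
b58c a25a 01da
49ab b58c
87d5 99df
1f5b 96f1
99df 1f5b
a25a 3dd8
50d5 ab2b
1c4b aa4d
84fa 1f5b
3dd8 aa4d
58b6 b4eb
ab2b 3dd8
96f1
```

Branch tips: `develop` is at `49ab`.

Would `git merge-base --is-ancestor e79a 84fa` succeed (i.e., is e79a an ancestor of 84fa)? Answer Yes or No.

No

Ancestors of 84fa: {1f5b, 84fa, 96f1}.
e79a is not in that set, so it is not an ancestor of 84fa.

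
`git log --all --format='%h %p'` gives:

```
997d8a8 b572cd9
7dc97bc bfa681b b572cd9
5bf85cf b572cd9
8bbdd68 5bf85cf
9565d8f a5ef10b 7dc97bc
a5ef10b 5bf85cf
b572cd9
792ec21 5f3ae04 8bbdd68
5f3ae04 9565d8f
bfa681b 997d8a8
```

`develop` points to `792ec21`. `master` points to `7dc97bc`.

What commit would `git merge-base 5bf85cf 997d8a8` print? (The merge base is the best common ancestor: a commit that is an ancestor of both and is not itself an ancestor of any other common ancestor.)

b572cd9

Ancestors of 5bf85cf: {5bf85cf, b572cd9}.
Ancestors of 997d8a8: {997d8a8, b572cd9}.
Common ancestors: {b572cd9}.
The only common ancestor is b572cd9, so it is the merge base.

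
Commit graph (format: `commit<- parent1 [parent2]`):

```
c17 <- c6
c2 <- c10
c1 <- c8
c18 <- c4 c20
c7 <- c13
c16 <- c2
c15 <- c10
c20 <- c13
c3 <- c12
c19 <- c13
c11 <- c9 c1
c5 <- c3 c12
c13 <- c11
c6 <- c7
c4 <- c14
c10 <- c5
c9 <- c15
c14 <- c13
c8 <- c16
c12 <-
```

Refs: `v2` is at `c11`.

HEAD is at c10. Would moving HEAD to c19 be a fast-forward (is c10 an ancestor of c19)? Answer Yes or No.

A fast-forward from c10 to c19 is possible iff c10 is an ancestor of c19.
Ancestors of c19: {c1, c10, c11, c12, c13, c15, c16, c19, c2, c3, c5, c8, c9}.
c10 is among them, so fast-forward is possible.

Yes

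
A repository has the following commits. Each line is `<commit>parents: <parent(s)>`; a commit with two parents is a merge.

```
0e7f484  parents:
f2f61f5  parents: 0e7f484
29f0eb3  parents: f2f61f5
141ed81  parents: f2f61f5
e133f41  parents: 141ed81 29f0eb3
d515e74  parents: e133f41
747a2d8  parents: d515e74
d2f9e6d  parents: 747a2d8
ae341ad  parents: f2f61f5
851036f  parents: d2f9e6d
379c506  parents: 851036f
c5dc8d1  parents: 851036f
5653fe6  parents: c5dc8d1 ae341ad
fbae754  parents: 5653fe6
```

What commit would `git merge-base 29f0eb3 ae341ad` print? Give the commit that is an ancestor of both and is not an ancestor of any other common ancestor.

f2f61f5

Ancestors of 29f0eb3: {0e7f484, 29f0eb3, f2f61f5}.
Ancestors of ae341ad: {0e7f484, ae341ad, f2f61f5}.
Common ancestors: {0e7f484, f2f61f5}.
Among these, f2f61f5 is not an ancestor of any other common ancestor — it is the merge base.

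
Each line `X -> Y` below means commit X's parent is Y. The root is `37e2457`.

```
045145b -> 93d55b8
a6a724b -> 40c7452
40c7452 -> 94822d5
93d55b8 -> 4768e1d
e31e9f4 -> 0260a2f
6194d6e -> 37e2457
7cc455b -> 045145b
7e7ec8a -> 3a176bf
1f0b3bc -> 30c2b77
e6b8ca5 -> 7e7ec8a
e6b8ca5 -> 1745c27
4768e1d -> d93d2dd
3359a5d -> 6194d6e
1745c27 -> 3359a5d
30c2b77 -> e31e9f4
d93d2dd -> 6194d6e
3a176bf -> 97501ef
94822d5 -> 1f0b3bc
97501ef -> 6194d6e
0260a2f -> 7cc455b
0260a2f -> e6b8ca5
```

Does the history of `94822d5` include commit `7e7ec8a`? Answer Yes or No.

Yes

Ancestors of 94822d5 (commits reachable by following parents): {0260a2f, 045145b, 1745c27, 1f0b3bc, 30c2b77, 3359a5d, 37e2457, 3a176bf, 4768e1d, 6194d6e, 7cc455b, 7e7ec8a, 93d55b8, 94822d5, 97501ef, d93d2dd, e31e9f4, e6b8ca5}.
7e7ec8a is in that set, so it is an ancestor of 94822d5.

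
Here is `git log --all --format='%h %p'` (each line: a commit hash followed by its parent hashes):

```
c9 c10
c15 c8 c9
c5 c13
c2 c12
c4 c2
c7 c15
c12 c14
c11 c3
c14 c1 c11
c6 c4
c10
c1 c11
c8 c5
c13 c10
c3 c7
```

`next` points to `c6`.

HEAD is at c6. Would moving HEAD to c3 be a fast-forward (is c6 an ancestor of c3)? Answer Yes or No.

A fast-forward from c6 to c3 is possible iff c6 is an ancestor of c3.
Ancestors of c3: {c10, c13, c15, c3, c5, c7, c8, c9}.
c6 is not among them, so fast-forward is not possible.

No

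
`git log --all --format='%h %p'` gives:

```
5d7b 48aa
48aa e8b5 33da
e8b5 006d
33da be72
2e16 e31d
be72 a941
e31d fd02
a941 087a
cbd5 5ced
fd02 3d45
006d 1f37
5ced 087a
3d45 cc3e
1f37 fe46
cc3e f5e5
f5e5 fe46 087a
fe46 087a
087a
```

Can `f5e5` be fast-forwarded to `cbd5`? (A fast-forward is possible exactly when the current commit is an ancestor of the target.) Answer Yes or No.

A fast-forward from f5e5 to cbd5 is possible iff f5e5 is an ancestor of cbd5.
Ancestors of cbd5: {087a, 5ced, cbd5}.
f5e5 is not among them, so fast-forward is not possible.

No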